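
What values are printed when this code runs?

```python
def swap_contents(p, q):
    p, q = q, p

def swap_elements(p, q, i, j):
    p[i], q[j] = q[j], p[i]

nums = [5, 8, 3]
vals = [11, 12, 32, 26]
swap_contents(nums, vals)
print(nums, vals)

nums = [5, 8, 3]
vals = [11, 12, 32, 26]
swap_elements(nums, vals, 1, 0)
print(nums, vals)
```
[5, 8, 3] [11, 12, 32, 26]
[5, 11, 3] [8, 12, 32, 26]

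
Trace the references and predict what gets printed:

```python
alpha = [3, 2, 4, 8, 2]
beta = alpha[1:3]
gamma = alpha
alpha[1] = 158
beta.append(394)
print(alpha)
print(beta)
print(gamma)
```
[3, 158, 4, 8, 2]
[2, 4, 394]
[3, 158, 4, 8, 2]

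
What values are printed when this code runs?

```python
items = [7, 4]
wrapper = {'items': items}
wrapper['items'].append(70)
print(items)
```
[7, 4, 70]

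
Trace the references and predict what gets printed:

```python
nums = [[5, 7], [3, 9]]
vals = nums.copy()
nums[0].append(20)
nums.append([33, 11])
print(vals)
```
[[5, 7, 20], [3, 9]]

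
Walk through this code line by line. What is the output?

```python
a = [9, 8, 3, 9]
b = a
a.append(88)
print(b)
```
[9, 8, 3, 9, 88]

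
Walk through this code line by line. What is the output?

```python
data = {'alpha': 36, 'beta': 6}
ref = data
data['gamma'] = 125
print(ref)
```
{'alpha': 36, 'beta': 6, 'gamma': 125}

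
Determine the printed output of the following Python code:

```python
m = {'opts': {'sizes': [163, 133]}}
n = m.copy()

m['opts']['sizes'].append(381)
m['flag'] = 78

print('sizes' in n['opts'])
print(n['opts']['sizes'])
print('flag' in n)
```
True
[163, 133, 381]
False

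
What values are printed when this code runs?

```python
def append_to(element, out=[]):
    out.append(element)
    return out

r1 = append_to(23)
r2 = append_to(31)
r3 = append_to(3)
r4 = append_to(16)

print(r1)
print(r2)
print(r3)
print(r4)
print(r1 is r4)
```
[23, 31, 3, 16]
[23, 31, 3, 16]
[23, 31, 3, 16]
[23, 31, 3, 16]
True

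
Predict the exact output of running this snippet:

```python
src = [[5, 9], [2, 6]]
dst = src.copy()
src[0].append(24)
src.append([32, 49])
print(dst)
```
[[5, 9, 24], [2, 6]]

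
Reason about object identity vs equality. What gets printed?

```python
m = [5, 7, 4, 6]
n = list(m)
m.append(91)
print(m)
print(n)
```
[5, 7, 4, 6, 91]
[5, 7, 4, 6]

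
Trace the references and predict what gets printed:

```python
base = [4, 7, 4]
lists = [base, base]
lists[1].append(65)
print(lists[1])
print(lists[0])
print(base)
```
[4, 7, 4, 65]
[4, 7, 4, 65]
[4, 7, 4, 65]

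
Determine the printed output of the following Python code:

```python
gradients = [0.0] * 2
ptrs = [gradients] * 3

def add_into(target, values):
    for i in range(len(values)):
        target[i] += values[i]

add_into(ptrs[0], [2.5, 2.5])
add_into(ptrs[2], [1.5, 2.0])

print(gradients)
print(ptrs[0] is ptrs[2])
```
[4.0, 4.5]
True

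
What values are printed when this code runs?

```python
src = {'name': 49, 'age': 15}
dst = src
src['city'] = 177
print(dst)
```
{'name': 49, 'age': 15, 'city': 177}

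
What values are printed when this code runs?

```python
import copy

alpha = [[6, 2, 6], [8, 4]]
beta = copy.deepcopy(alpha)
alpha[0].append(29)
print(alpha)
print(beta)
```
[[6, 2, 6, 29], [8, 4]]
[[6, 2, 6], [8, 4]]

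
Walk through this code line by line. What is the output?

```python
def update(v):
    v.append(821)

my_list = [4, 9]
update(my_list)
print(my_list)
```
[4, 9, 821]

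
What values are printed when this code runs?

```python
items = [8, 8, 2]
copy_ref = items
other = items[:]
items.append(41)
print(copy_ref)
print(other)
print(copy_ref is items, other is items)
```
[8, 8, 2, 41]
[8, 8, 2]
True False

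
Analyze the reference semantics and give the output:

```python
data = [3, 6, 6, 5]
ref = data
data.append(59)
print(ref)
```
[3, 6, 6, 5, 59]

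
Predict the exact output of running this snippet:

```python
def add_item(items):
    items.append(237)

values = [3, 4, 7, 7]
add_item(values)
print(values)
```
[3, 4, 7, 7, 237]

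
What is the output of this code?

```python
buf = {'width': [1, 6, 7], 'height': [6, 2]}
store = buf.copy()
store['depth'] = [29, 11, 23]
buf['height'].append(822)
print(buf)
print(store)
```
{'width': [1, 6, 7], 'height': [6, 2, 822]}
{'width': [1, 6, 7], 'height': [6, 2, 822], 'depth': [29, 11, 23]}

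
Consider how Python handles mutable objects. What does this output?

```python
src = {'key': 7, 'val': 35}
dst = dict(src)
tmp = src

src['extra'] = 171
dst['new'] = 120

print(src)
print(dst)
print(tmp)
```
{'key': 7, 'val': 35, 'extra': 171}
{'key': 7, 'val': 35, 'new': 120}
{'key': 7, 'val': 35, 'extra': 171}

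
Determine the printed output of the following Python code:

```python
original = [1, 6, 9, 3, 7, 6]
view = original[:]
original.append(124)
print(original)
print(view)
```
[1, 6, 9, 3, 7, 6, 124]
[1, 6, 9, 3, 7, 6]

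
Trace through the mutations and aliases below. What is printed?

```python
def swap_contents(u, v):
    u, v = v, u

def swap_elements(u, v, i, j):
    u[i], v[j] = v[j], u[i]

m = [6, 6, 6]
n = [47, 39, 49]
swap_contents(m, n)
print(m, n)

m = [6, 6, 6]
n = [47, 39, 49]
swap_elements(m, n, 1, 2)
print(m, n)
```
[6, 6, 6] [47, 39, 49]
[6, 49, 6] [47, 39, 6]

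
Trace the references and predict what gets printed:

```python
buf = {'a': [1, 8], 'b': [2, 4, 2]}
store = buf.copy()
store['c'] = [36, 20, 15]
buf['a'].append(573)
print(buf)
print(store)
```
{'a': [1, 8, 573], 'b': [2, 4, 2]}
{'a': [1, 8, 573], 'b': [2, 4, 2], 'c': [36, 20, 15]}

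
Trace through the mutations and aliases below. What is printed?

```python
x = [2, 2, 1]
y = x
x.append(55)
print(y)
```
[2, 2, 1, 55]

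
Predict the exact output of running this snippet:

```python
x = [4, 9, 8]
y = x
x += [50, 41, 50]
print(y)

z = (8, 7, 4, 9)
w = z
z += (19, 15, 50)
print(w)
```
[4, 9, 8, 50, 41, 50]
(8, 7, 4, 9)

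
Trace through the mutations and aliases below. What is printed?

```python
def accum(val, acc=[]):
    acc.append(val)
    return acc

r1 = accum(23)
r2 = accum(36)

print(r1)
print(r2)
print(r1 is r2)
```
[23, 36]
[23, 36]
True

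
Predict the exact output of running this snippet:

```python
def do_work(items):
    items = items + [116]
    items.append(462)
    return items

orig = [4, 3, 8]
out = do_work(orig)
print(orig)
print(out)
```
[4, 3, 8]
[4, 3, 8, 116, 462]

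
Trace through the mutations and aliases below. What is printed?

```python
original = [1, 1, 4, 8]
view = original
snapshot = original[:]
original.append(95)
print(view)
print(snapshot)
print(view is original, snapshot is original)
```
[1, 1, 4, 8, 95]
[1, 1, 4, 8]
True False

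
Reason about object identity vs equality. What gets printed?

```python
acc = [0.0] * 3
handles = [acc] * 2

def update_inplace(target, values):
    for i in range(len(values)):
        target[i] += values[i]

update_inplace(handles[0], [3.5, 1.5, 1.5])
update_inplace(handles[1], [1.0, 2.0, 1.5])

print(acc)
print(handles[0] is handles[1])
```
[4.5, 3.5, 3.0]
True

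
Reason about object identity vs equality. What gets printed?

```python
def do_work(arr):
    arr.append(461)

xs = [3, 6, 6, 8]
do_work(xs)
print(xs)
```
[3, 6, 6, 8, 461]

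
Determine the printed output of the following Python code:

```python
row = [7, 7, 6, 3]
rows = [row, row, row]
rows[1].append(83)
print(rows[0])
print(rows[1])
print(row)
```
[7, 7, 6, 3, 83]
[7, 7, 6, 3, 83]
[7, 7, 6, 3, 83]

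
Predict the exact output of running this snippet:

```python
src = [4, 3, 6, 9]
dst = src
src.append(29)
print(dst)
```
[4, 3, 6, 9, 29]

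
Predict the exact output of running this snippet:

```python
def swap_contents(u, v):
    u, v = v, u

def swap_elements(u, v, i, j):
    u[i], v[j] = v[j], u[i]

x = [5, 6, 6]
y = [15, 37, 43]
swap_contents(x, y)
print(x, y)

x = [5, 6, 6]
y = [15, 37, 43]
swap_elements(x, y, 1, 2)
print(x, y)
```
[5, 6, 6] [15, 37, 43]
[5, 43, 6] [15, 37, 6]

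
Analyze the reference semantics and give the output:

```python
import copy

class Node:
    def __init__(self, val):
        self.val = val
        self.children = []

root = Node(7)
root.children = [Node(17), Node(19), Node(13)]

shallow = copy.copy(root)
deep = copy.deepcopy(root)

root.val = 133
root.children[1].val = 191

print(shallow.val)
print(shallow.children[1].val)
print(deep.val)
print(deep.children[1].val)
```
7
191
7
19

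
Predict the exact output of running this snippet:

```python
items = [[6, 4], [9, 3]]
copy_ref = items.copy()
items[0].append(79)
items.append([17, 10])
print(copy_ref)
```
[[6, 4, 79], [9, 3]]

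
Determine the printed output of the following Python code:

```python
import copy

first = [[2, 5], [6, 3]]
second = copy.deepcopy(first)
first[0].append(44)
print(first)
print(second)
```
[[2, 5, 44], [6, 3]]
[[2, 5], [6, 3]]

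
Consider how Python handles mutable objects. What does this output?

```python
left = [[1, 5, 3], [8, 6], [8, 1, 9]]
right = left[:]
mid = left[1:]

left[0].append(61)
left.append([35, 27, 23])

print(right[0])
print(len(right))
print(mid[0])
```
[1, 5, 3, 61]
3
[8, 6]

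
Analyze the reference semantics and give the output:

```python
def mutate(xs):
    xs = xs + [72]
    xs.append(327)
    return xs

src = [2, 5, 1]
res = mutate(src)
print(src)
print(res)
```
[2, 5, 1]
[2, 5, 1, 72, 327]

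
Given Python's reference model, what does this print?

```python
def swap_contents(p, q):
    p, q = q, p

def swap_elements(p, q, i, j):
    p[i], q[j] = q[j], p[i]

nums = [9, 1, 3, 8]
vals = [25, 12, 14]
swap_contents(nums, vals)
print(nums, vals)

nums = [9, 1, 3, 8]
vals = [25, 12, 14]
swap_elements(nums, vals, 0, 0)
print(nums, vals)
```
[9, 1, 3, 8] [25, 12, 14]
[25, 1, 3, 8] [9, 12, 14]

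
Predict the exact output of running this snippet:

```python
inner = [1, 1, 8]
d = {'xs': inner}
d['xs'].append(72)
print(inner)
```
[1, 1, 8, 72]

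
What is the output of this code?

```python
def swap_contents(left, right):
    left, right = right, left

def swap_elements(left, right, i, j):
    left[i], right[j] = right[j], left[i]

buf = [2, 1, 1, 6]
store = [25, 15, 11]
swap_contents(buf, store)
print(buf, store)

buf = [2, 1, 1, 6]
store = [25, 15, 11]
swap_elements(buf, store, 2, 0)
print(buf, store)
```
[2, 1, 1, 6] [25, 15, 11]
[2, 1, 25, 6] [1, 15, 11]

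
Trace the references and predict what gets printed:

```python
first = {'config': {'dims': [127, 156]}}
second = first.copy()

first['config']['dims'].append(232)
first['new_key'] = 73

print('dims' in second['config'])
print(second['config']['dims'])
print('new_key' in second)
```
True
[127, 156, 232]
False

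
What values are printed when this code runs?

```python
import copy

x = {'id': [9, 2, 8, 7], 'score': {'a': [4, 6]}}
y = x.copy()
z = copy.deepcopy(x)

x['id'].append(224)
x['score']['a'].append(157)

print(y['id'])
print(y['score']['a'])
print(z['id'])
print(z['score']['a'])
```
[9, 2, 8, 7, 224]
[4, 6, 157]
[9, 2, 8, 7]
[4, 6]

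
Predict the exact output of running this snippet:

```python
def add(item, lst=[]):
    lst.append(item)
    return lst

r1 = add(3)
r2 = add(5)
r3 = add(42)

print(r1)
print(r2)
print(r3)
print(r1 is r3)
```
[3, 5, 42]
[3, 5, 42]
[3, 5, 42]
True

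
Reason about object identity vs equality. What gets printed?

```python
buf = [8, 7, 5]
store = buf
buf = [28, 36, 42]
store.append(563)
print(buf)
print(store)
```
[28, 36, 42]
[8, 7, 5, 563]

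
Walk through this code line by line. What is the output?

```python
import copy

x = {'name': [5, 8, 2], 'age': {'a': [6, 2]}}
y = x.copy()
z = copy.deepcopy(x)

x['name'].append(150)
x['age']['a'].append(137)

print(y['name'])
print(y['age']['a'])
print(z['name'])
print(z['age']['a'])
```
[5, 8, 2, 150]
[6, 2, 137]
[5, 8, 2]
[6, 2]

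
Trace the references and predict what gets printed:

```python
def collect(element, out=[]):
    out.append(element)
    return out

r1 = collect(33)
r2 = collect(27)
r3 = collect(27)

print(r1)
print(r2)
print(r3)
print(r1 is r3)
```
[33, 27, 27]
[33, 27, 27]
[33, 27, 27]
True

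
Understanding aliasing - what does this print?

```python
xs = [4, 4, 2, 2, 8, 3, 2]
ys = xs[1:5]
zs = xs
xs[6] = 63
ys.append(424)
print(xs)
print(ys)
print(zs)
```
[4, 4, 2, 2, 8, 3, 63]
[4, 2, 2, 8, 424]
[4, 4, 2, 2, 8, 3, 63]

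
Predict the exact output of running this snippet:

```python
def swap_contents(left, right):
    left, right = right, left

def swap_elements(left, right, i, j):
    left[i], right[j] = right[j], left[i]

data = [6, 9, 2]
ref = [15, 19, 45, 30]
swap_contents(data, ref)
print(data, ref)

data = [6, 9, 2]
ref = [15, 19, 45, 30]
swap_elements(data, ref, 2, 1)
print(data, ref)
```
[6, 9, 2] [15, 19, 45, 30]
[6, 9, 19] [15, 2, 45, 30]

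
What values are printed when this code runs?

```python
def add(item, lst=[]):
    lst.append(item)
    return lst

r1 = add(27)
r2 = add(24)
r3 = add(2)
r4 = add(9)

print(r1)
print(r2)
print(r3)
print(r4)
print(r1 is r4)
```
[27, 24, 2, 9]
[27, 24, 2, 9]
[27, 24, 2, 9]
[27, 24, 2, 9]
True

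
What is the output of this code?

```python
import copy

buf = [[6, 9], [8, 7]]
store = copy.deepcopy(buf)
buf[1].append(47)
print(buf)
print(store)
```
[[6, 9], [8, 7, 47]]
[[6, 9], [8, 7]]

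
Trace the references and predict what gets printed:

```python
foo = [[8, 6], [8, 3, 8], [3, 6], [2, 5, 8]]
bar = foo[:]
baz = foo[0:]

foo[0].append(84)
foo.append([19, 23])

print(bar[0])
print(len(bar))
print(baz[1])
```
[8, 6, 84]
4
[8, 3, 8]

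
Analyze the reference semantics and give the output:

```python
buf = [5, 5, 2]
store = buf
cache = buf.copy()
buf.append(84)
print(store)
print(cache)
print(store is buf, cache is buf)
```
[5, 5, 2, 84]
[5, 5, 2]
True False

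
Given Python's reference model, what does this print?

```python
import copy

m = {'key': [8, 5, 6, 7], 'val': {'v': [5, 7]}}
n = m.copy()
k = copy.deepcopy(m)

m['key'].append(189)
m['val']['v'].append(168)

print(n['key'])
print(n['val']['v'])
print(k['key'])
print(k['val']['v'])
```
[8, 5, 6, 7, 189]
[5, 7, 168]
[8, 5, 6, 7]
[5, 7]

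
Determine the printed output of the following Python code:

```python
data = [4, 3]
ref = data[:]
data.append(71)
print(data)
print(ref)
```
[4, 3, 71]
[4, 3]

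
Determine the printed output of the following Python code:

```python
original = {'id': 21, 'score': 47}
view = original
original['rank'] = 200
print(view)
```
{'id': 21, 'score': 47, 'rank': 200}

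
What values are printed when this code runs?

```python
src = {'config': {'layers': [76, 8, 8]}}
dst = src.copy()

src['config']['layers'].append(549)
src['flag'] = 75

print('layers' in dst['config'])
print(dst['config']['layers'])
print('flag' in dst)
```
True
[76, 8, 8, 549]
False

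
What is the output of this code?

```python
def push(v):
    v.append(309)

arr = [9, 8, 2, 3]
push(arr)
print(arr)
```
[9, 8, 2, 3, 309]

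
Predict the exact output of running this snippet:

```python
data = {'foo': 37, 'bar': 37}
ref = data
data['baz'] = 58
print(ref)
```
{'foo': 37, 'bar': 37, 'baz': 58}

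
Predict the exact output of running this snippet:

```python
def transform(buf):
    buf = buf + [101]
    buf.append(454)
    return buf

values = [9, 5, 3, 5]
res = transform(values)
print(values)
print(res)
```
[9, 5, 3, 5]
[9, 5, 3, 5, 101, 454]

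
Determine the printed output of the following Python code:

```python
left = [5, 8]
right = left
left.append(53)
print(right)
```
[5, 8, 53]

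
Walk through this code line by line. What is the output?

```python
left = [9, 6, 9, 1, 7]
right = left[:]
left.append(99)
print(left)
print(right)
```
[9, 6, 9, 1, 7, 99]
[9, 6, 9, 1, 7]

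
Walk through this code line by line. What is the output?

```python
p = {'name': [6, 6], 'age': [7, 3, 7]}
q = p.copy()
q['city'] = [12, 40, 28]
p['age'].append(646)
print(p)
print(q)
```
{'name': [6, 6], 'age': [7, 3, 7, 646]}
{'name': [6, 6], 'age': [7, 3, 7, 646], 'city': [12, 40, 28]}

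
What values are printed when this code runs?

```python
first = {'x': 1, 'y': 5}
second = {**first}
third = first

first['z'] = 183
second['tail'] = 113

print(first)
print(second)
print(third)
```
{'x': 1, 'y': 5, 'z': 183}
{'x': 1, 'y': 5, 'tail': 113}
{'x': 1, 'y': 5, 'z': 183}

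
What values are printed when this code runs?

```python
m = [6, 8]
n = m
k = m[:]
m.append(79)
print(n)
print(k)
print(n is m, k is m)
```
[6, 8, 79]
[6, 8]
True False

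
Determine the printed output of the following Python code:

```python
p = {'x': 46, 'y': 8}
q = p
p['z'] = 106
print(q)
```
{'x': 46, 'y': 8, 'z': 106}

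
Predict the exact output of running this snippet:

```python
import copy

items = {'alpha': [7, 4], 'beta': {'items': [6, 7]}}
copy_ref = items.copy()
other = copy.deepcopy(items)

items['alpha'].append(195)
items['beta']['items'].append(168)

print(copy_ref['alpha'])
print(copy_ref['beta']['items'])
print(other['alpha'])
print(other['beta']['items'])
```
[7, 4, 195]
[6, 7, 168]
[7, 4]
[6, 7]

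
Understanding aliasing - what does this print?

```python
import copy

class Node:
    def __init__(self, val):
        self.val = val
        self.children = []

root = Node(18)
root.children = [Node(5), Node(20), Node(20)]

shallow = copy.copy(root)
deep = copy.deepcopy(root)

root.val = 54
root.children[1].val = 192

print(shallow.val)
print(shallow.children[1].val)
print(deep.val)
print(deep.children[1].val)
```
18
192
18
20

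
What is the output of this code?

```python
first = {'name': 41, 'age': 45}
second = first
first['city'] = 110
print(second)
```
{'name': 41, 'age': 45, 'city': 110}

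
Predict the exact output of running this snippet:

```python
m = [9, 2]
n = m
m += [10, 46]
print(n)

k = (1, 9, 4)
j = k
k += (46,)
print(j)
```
[9, 2, 10, 46]
(1, 9, 4)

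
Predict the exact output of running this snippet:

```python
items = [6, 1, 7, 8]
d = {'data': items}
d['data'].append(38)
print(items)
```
[6, 1, 7, 8, 38]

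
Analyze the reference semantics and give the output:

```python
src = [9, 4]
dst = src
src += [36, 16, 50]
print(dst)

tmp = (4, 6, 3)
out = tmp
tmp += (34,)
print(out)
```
[9, 4, 36, 16, 50]
(4, 6, 3)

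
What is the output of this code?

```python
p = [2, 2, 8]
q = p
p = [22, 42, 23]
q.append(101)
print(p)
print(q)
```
[22, 42, 23]
[2, 2, 8, 101]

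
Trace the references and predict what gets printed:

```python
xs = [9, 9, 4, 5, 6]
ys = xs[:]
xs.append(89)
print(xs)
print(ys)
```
[9, 9, 4, 5, 6, 89]
[9, 9, 4, 5, 6]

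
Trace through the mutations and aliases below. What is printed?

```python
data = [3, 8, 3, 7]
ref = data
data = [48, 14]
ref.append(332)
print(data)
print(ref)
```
[48, 14]
[3, 8, 3, 7, 332]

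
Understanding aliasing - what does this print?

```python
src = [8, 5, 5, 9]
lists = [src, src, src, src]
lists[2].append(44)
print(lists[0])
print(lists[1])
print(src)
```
[8, 5, 5, 9, 44]
[8, 5, 5, 9, 44]
[8, 5, 5, 9, 44]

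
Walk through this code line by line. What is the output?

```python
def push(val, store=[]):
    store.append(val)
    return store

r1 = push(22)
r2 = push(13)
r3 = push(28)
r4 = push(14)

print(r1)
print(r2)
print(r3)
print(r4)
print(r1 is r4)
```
[22, 13, 28, 14]
[22, 13, 28, 14]
[22, 13, 28, 14]
[22, 13, 28, 14]
True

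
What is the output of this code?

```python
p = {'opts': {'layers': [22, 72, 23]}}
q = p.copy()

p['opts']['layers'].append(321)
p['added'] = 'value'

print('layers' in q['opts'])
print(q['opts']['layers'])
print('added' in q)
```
True
[22, 72, 23, 321]
False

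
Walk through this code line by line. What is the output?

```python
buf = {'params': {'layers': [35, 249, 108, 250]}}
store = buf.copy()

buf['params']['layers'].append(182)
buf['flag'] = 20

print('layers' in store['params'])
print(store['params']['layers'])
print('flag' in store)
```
True
[35, 249, 108, 250, 182]
False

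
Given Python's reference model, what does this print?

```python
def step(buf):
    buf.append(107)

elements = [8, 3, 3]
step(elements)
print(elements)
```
[8, 3, 3, 107]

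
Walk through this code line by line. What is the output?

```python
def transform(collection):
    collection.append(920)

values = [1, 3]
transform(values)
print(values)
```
[1, 3, 920]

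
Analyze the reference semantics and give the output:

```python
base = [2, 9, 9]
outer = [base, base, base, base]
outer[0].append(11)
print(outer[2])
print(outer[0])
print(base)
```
[2, 9, 9, 11]
[2, 9, 9, 11]
[2, 9, 9, 11]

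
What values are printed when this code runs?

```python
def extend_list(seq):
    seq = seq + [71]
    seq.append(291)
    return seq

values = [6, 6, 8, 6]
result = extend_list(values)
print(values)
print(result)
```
[6, 6, 8, 6]
[6, 6, 8, 6, 71, 291]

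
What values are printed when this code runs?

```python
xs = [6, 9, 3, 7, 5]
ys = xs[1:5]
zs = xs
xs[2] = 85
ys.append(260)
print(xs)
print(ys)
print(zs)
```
[6, 9, 85, 7, 5]
[9, 3, 7, 5, 260]
[6, 9, 85, 7, 5]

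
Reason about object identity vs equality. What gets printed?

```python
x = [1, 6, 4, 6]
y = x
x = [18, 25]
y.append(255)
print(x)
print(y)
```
[18, 25]
[1, 6, 4, 6, 255]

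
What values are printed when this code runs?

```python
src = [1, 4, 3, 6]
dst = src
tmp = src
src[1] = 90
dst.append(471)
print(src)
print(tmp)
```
[1, 90, 3, 6, 471]
[1, 90, 3, 6, 471]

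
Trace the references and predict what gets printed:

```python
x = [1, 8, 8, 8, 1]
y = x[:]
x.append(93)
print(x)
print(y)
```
[1, 8, 8, 8, 1, 93]
[1, 8, 8, 8, 1]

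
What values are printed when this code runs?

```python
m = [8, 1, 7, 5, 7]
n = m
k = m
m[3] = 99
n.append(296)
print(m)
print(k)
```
[8, 1, 7, 99, 7, 296]
[8, 1, 7, 99, 7, 296]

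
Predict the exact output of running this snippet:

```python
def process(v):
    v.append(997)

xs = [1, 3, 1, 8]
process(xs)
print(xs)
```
[1, 3, 1, 8, 997]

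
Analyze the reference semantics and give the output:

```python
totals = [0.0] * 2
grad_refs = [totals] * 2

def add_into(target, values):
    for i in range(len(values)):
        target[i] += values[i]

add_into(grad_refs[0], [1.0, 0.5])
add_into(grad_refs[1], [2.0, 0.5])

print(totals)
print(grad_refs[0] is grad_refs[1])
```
[3.0, 1.0]
True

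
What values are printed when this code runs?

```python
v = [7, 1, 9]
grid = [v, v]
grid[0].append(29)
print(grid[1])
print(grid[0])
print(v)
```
[7, 1, 9, 29]
[7, 1, 9, 29]
[7, 1, 9, 29]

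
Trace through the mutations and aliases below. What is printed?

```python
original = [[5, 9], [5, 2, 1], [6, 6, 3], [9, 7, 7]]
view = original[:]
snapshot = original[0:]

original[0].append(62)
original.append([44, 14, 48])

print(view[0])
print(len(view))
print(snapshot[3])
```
[5, 9, 62]
4
[9, 7, 7]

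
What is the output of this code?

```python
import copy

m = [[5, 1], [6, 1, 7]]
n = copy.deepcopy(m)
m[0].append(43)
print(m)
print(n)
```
[[5, 1, 43], [6, 1, 7]]
[[5, 1], [6, 1, 7]]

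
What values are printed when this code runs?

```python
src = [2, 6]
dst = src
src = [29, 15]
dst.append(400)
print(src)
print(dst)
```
[29, 15]
[2, 6, 400]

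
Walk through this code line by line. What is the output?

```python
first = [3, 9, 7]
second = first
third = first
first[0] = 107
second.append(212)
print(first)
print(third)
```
[107, 9, 7, 212]
[107, 9, 7, 212]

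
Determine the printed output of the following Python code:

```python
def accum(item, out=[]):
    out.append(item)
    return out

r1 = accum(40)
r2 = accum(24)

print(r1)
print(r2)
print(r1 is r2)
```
[40, 24]
[40, 24]
True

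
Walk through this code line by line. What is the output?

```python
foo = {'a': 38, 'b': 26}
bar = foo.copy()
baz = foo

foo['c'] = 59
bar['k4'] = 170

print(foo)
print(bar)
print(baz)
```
{'a': 38, 'b': 26, 'c': 59}
{'a': 38, 'b': 26, 'k4': 170}
{'a': 38, 'b': 26, 'c': 59}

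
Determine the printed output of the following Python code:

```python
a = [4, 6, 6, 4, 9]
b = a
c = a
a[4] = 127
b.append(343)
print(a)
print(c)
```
[4, 6, 6, 4, 127, 343]
[4, 6, 6, 4, 127, 343]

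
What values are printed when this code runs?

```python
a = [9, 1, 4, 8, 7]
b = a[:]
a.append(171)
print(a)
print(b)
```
[9, 1, 4, 8, 7, 171]
[9, 1, 4, 8, 7]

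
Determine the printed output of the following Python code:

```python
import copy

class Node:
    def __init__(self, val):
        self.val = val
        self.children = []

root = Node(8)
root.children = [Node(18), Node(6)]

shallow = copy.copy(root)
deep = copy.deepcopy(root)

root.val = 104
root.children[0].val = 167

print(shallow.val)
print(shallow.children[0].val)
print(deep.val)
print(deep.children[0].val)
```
8
167
8
18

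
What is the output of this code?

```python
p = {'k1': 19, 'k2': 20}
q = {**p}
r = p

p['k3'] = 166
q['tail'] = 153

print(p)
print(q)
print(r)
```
{'k1': 19, 'k2': 20, 'k3': 166}
{'k1': 19, 'k2': 20, 'tail': 153}
{'k1': 19, 'k2': 20, 'k3': 166}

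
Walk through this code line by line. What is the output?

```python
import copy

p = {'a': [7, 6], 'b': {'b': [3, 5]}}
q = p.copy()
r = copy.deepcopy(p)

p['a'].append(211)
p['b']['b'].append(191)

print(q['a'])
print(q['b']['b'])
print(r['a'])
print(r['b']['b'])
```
[7, 6, 211]
[3, 5, 191]
[7, 6]
[3, 5]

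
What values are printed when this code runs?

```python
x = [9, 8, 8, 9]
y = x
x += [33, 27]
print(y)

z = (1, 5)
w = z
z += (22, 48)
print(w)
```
[9, 8, 8, 9, 33, 27]
(1, 5)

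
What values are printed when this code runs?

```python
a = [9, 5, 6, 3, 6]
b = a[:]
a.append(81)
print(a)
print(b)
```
[9, 5, 6, 3, 6, 81]
[9, 5, 6, 3, 6]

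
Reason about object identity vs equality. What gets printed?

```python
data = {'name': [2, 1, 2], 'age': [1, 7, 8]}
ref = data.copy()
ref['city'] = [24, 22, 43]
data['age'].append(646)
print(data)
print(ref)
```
{'name': [2, 1, 2], 'age': [1, 7, 8, 646]}
{'name': [2, 1, 2], 'age': [1, 7, 8, 646], 'city': [24, 22, 43]}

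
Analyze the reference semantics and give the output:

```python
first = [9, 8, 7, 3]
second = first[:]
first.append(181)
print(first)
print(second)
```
[9, 8, 7, 3, 181]
[9, 8, 7, 3]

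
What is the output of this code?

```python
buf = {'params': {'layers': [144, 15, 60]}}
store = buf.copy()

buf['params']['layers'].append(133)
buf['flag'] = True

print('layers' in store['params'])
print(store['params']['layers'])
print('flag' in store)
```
True
[144, 15, 60, 133]
False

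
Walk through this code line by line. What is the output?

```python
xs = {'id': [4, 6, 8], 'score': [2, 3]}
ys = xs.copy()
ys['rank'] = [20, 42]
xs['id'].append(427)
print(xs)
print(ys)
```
{'id': [4, 6, 8, 427], 'score': [2, 3]}
{'id': [4, 6, 8, 427], 'score': [2, 3], 'rank': [20, 42]}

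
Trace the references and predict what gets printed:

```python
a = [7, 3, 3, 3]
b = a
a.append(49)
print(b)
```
[7, 3, 3, 3, 49]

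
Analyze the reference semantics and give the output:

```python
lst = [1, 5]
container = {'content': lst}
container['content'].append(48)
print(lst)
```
[1, 5, 48]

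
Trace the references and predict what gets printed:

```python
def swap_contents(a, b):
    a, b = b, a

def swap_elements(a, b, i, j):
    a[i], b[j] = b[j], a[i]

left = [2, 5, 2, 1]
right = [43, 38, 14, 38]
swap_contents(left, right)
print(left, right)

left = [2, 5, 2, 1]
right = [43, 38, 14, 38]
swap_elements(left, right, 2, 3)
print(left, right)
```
[2, 5, 2, 1] [43, 38, 14, 38]
[2, 5, 38, 1] [43, 38, 14, 2]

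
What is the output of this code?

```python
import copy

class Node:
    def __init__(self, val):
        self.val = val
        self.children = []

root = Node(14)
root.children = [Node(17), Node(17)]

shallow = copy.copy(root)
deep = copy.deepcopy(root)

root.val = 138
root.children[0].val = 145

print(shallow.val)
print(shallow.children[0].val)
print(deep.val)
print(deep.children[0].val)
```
14
145
14
17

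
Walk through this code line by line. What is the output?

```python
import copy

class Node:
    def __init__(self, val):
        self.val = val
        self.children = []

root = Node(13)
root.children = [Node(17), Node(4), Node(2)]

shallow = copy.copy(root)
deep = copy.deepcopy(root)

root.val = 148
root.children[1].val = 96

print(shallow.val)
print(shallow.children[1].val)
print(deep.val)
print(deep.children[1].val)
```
13
96
13
4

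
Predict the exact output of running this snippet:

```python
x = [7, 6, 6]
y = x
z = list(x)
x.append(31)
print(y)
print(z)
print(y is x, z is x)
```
[7, 6, 6, 31]
[7, 6, 6]
True False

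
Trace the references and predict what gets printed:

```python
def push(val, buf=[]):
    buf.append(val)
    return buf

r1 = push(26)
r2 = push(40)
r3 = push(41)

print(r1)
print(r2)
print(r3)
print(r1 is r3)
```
[26, 40, 41]
[26, 40, 41]
[26, 40, 41]
True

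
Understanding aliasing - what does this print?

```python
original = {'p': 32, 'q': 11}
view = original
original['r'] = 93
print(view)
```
{'p': 32, 'q': 11, 'r': 93}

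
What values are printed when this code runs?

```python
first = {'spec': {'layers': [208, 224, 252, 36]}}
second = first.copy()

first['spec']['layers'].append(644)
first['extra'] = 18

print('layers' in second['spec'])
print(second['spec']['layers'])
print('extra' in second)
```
True
[208, 224, 252, 36, 644]
False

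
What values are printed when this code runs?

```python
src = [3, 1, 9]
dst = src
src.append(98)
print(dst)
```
[3, 1, 9, 98]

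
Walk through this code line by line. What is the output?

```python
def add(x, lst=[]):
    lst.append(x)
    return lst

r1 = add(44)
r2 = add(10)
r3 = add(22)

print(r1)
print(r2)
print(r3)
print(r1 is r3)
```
[44, 10, 22]
[44, 10, 22]
[44, 10, 22]
True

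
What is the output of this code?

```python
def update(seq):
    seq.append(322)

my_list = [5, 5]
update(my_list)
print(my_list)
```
[5, 5, 322]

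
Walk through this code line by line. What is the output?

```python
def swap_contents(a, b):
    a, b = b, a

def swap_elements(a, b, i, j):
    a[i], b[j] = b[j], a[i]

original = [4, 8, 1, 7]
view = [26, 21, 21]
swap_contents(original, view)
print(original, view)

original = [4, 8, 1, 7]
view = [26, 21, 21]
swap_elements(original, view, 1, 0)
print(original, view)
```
[4, 8, 1, 7] [26, 21, 21]
[4, 26, 1, 7] [8, 21, 21]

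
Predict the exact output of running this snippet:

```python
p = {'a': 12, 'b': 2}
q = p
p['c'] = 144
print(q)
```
{'a': 12, 'b': 2, 'c': 144}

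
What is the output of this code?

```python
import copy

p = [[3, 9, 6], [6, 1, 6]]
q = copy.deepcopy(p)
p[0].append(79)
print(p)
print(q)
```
[[3, 9, 6, 79], [6, 1, 6]]
[[3, 9, 6], [6, 1, 6]]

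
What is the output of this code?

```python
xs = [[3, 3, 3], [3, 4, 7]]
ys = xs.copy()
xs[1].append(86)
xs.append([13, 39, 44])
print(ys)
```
[[3, 3, 3], [3, 4, 7, 86]]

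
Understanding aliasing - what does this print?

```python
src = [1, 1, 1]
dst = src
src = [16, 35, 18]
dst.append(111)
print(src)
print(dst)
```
[16, 35, 18]
[1, 1, 1, 111]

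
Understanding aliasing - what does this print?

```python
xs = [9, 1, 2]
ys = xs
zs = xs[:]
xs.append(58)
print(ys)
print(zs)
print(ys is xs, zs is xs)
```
[9, 1, 2, 58]
[9, 1, 2]
True False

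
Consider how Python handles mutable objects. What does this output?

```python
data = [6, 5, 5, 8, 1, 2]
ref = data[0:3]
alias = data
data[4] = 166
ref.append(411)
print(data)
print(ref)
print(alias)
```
[6, 5, 5, 8, 166, 2]
[6, 5, 5, 411]
[6, 5, 5, 8, 166, 2]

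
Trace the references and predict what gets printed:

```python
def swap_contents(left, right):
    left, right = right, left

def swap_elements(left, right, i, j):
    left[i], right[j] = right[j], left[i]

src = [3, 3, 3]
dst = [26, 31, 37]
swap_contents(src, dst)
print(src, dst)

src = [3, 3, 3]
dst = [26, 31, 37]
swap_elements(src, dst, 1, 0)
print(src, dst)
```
[3, 3, 3] [26, 31, 37]
[3, 26, 3] [3, 31, 37]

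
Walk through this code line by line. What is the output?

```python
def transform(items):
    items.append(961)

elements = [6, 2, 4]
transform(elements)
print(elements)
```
[6, 2, 4, 961]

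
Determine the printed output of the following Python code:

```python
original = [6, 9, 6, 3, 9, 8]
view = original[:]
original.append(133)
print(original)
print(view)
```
[6, 9, 6, 3, 9, 8, 133]
[6, 9, 6, 3, 9, 8]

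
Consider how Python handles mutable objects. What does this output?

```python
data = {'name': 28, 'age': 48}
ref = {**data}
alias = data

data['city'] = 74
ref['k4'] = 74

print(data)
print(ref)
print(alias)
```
{'name': 28, 'age': 48, 'city': 74}
{'name': 28, 'age': 48, 'k4': 74}
{'name': 28, 'age': 48, 'city': 74}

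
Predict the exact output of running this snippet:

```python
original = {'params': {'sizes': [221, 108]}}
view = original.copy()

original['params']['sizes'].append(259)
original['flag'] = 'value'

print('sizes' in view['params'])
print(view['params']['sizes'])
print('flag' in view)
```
True
[221, 108, 259]
False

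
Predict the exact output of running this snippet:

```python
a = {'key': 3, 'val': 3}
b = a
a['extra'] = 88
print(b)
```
{'key': 3, 'val': 3, 'extra': 88}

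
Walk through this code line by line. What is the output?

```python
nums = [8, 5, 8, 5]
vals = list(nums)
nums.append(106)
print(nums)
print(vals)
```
[8, 5, 8, 5, 106]
[8, 5, 8, 5]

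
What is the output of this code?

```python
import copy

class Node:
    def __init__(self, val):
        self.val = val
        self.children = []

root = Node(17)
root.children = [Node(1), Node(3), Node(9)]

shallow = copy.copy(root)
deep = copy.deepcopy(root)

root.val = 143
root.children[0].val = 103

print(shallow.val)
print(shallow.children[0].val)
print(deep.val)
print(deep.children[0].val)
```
17
103
17
1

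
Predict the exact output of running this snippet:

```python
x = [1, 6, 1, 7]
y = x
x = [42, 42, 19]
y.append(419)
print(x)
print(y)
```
[42, 42, 19]
[1, 6, 1, 7, 419]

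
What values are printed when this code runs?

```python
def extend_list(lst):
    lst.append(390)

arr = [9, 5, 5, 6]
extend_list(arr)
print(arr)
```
[9, 5, 5, 6, 390]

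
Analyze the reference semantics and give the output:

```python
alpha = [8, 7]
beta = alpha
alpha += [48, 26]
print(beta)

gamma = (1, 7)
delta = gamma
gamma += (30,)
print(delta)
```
[8, 7, 48, 26]
(1, 7)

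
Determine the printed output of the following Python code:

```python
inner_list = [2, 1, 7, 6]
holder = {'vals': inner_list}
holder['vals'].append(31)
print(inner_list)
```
[2, 1, 7, 6, 31]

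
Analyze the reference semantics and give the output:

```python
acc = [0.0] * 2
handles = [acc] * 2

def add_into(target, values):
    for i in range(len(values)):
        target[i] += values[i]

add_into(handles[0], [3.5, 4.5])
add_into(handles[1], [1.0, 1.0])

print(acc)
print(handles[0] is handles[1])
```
[4.5, 5.5]
True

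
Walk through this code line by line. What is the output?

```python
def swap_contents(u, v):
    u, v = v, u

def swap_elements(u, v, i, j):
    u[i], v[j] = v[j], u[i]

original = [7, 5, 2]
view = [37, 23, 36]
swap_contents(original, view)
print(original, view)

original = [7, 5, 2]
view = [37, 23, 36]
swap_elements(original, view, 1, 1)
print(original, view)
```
[7, 5, 2] [37, 23, 36]
[7, 23, 2] [37, 5, 36]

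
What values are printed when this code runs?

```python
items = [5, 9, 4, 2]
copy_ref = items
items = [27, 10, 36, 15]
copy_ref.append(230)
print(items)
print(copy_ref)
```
[27, 10, 36, 15]
[5, 9, 4, 2, 230]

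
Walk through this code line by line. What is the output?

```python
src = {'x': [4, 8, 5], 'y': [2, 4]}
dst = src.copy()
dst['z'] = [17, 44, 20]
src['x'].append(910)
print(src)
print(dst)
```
{'x': [4, 8, 5, 910], 'y': [2, 4]}
{'x': [4, 8, 5, 910], 'y': [2, 4], 'z': [17, 44, 20]}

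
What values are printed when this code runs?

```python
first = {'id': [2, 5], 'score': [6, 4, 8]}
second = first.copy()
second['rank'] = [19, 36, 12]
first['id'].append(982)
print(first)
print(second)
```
{'id': [2, 5, 982], 'score': [6, 4, 8]}
{'id': [2, 5, 982], 'score': [6, 4, 8], 'rank': [19, 36, 12]}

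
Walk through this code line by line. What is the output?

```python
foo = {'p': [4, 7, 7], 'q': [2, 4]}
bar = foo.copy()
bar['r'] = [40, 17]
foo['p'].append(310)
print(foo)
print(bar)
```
{'p': [4, 7, 7, 310], 'q': [2, 4]}
{'p': [4, 7, 7, 310], 'q': [2, 4], 'r': [40, 17]}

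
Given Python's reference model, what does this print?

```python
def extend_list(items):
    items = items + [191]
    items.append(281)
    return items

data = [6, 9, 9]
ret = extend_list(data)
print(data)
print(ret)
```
[6, 9, 9]
[6, 9, 9, 191, 281]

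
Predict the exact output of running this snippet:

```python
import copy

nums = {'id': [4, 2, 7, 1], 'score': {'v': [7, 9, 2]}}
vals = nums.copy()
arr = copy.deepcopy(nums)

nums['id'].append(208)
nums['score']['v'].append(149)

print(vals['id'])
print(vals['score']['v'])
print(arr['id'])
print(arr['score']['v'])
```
[4, 2, 7, 1, 208]
[7, 9, 2, 149]
[4, 2, 7, 1]
[7, 9, 2]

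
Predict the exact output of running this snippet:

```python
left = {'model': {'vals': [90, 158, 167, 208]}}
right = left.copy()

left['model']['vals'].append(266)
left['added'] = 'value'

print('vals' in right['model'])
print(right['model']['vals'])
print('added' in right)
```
True
[90, 158, 167, 208, 266]
False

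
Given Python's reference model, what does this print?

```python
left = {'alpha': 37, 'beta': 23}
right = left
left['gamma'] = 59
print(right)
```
{'alpha': 37, 'beta': 23, 'gamma': 59}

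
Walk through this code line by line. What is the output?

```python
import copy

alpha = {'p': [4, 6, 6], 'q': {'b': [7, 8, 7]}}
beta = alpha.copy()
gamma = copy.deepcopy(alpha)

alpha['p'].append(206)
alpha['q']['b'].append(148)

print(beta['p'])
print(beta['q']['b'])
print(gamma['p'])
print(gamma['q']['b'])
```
[4, 6, 6, 206]
[7, 8, 7, 148]
[4, 6, 6]
[7, 8, 7]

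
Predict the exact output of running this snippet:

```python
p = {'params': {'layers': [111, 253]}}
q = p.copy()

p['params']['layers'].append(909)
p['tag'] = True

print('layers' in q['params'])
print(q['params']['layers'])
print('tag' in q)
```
True
[111, 253, 909]
False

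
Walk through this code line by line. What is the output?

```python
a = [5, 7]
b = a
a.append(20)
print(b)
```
[5, 7, 20]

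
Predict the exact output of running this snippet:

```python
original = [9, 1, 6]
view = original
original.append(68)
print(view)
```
[9, 1, 6, 68]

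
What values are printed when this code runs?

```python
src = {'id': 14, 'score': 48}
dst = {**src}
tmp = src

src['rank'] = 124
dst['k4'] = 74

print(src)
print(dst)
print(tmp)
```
{'id': 14, 'score': 48, 'rank': 124}
{'id': 14, 'score': 48, 'k4': 74}
{'id': 14, 'score': 48, 'rank': 124}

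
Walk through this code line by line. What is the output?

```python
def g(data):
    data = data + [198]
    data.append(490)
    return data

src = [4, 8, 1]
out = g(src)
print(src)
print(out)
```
[4, 8, 1]
[4, 8, 1, 198, 490]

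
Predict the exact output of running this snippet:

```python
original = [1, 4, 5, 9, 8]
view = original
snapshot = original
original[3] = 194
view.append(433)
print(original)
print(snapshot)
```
[1, 4, 5, 194, 8, 433]
[1, 4, 5, 194, 8, 433]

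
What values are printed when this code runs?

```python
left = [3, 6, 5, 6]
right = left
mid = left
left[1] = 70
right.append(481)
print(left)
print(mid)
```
[3, 70, 5, 6, 481]
[3, 70, 5, 6, 481]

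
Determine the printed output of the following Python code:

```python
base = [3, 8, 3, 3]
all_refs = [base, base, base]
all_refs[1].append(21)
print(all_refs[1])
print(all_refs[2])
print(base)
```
[3, 8, 3, 3, 21]
[3, 8, 3, 3, 21]
[3, 8, 3, 3, 21]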